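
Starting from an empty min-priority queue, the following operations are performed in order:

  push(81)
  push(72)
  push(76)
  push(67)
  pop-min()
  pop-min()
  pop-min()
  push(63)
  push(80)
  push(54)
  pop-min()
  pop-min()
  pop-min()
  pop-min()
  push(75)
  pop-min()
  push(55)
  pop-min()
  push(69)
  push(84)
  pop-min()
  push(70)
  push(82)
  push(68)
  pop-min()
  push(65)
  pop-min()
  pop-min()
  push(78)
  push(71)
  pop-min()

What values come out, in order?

insert 81 → {81}
insert 72 → {72, 81}
insert 76 → {72, 76, 81}
insert 67 → {67, 72, 76, 81}
pop-min → 67; now {72, 76, 81}
pop-min → 72; now {76, 81}
pop-min → 76; now {81}
insert 63 → {63, 81}
insert 80 → {63, 80, 81}
insert 54 → {54, 63, 80, 81}
pop-min → 54; now {63, 80, 81}
pop-min → 63; now {80, 81}
pop-min → 80; now {81}
pop-min → 81; now {}
insert 75 → {75}
pop-min → 75; now {}
insert 55 → {55}
pop-min → 55; now {}
insert 69 → {69}
insert 84 → {69, 84}
pop-min → 69; now {84}
insert 70 → {70, 84}
insert 82 → {70, 82, 84}
insert 68 → {68, 70, 82, 84}
pop-min → 68; now {70, 82, 84}
insert 65 → {65, 70, 82, 84}
pop-min → 65; now {70, 82, 84}
pop-min → 70; now {82, 84}
insert 78 → {78, 82, 84}
insert 71 → {71, 78, 82, 84}
pop-min → 71; now {78, 82, 84}

[67, 72, 76, 54, 63, 80, 81, 75, 55, 69, 68, 65, 70, 71]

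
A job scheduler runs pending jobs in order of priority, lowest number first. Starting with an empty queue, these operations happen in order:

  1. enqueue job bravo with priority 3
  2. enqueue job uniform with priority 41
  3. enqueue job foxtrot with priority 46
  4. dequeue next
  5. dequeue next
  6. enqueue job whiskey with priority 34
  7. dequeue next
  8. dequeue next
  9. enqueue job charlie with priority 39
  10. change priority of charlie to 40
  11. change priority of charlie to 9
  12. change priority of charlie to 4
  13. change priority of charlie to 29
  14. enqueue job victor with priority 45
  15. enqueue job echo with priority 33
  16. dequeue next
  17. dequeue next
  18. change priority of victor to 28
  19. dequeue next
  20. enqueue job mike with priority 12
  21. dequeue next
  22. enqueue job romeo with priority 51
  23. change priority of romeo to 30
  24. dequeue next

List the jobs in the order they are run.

bravo, uniform, whiskey, foxtrot, charlie, echo, victor, mike, romeo

add bravo (priority 3) → {bravo:3}
add uniform (priority 41) → {bravo:3, uniform:41}
add foxtrot (priority 46) → {bravo:3, uniform:41, foxtrot:46}
dequeue next → bravo; now {uniform:41, foxtrot:46}
dequeue next → uniform; now {foxtrot:46}
add whiskey (priority 34) → {whiskey:34, foxtrot:46}
dequeue next → whiskey; now {foxtrot:46}
dequeue next → foxtrot; now {}
add charlie (priority 39) → {charlie:39}
update charlie to priority 40 → {charlie:40}
update charlie to priority 9 → {charlie:9}
update charlie to priority 4 → {charlie:4}
update charlie to priority 29 → {charlie:29}
add victor (priority 45) → {charlie:29, victor:45}
add echo (priority 33) → {charlie:29, echo:33, victor:45}
dequeue next → charlie; now {echo:33, victor:45}
dequeue next → echo; now {victor:45}
update victor to priority 28 → {victor:28}
dequeue next → victor; now {}
add mike (priority 12) → {mike:12}
dequeue next → mike; now {}
add romeo (priority 51) → {romeo:51}
update romeo to priority 30 → {romeo:30}
dequeue next → romeo; now {}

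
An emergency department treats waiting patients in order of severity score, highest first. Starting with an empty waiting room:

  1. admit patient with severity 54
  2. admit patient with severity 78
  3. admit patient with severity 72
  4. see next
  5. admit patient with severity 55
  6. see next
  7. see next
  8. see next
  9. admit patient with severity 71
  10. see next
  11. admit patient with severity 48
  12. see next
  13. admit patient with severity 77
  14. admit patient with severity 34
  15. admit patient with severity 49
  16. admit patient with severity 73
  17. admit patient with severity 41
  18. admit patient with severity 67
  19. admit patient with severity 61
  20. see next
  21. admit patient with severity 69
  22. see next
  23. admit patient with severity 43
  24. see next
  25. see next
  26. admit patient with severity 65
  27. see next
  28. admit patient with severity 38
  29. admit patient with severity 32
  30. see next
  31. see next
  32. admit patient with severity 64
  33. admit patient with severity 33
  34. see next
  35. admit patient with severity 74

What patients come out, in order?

insert 54 → {54}
insert 78 → {78, 54}
insert 72 → {78, 72, 54}
see next → 78; now {72, 54}
insert 55 → {72, 55, 54}
see next → 72; now {55, 54}
see next → 55; now {54}
see next → 54; now {}
insert 71 → {71}
see next → 71; now {}
insert 48 → {48}
see next → 48; now {}
insert 77 → {77}
insert 34 → {77, 34}
insert 49 → {77, 49, 34}
insert 73 → {77, 73, 49, 34}
insert 41 → {77, 73, 49, 41, 34}
insert 67 → {77, 73, 67, 49, 41, 34}
insert 61 → {77, 73, 67, 61, 49, 41, 34}
see next → 77; now {73, 67, 61, 49, 41, 34}
insert 69 → {73, 69, 67, 61, 49, 41, 34}
see next → 73; now {69, 67, 61, 49, 41, 34}
insert 43 → {69, 67, 61, 49, 43, 41, 34}
see next → 69; now {67, 61, 49, 43, 41, 34}
see next → 67; now {61, 49, 43, 41, 34}
insert 65 → {65, 61, 49, 43, 41, 34}
see next → 65; now {61, 49, 43, 41, 34}
insert 38 → {61, 49, 43, 41, 38, 34}
insert 32 → {61, 49, 43, 41, 38, 34, 32}
see next → 61; now {49, 43, 41, 38, 34, 32}
see next → 49; now {43, 41, 38, 34, 32}
insert 64 → {64, 43, 41, 38, 34, 32}
insert 33 → {64, 43, 41, 38, 34, 33, 32}
see next → 64; now {43, 41, 38, 34, 33, 32}
insert 74 → {74, 43, 41, 38, 34, 33, 32}

[78, 72, 55, 54, 71, 48, 77, 73, 69, 67, 65, 61, 49, 64]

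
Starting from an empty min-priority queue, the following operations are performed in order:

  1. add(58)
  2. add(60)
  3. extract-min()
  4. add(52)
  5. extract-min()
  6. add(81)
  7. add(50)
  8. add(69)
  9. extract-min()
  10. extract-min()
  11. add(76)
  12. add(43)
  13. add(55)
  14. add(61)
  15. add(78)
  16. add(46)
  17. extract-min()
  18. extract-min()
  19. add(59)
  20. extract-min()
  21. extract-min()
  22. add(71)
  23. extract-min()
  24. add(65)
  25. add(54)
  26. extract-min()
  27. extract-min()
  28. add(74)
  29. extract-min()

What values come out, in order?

insert 58 → {58}
insert 60 → {58, 60}
extract-min → 58; now {60}
insert 52 → {52, 60}
extract-min → 52; now {60}
insert 81 → {60, 81}
insert 50 → {50, 60, 81}
insert 69 → {50, 60, 69, 81}
extract-min → 50; now {60, 69, 81}
extract-min → 60; now {69, 81}
insert 76 → {69, 76, 81}
insert 43 → {43, 69, 76, 81}
insert 55 → {43, 55, 69, 76, 81}
insert 61 → {43, 55, 61, 69, 76, 81}
insert 78 → {43, 55, 61, 69, 76, 78, 81}
insert 46 → {43, 46, 55, 61, 69, 76, 78, 81}
extract-min → 43; now {46, 55, 61, 69, 76, 78, 81}
extract-min → 46; now {55, 61, 69, 76, 78, 81}
insert 59 → {55, 59, 61, 69, 76, 78, 81}
extract-min → 55; now {59, 61, 69, 76, 78, 81}
extract-min → 59; now {61, 69, 76, 78, 81}
insert 71 → {61, 69, 71, 76, 78, 81}
extract-min → 61; now {69, 71, 76, 78, 81}
insert 65 → {65, 69, 71, 76, 78, 81}
insert 54 → {54, 65, 69, 71, 76, 78, 81}
extract-min → 54; now {65, 69, 71, 76, 78, 81}
extract-min → 65; now {69, 71, 76, 78, 81}
insert 74 → {69, 71, 74, 76, 78, 81}
extract-min → 69; now {71, 74, 76, 78, 81}

58, 52, 50, 60, 43, 46, 55, 59, 61, 54, 65, 69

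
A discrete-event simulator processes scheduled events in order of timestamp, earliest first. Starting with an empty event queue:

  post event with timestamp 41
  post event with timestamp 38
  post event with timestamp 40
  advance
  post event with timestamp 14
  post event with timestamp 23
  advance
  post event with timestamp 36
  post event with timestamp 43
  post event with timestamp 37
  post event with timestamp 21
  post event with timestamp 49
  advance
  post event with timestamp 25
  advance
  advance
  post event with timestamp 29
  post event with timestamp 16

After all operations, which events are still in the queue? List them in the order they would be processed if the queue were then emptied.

[16, 29, 36, 37, 40, 41, 43, 49]

insert 41 → {41}
insert 38 → {38, 41}
insert 40 → {38, 40, 41}
advance → 38; now {40, 41}
insert 14 → {14, 40, 41}
insert 23 → {14, 23, 40, 41}
advance → 14; now {23, 40, 41}
insert 36 → {23, 36, 40, 41}
insert 43 → {23, 36, 40, 41, 43}
insert 37 → {23, 36, 37, 40, 41, 43}
insert 21 → {21, 23, 36, 37, 40, 41, 43}
insert 49 → {21, 23, 36, 37, 40, 41, 43, 49}
advance → 21; now {23, 36, 37, 40, 41, 43, 49}
insert 25 → {23, 25, 36, 37, 40, 41, 43, 49}
advance → 23; now {25, 36, 37, 40, 41, 43, 49}
advance → 25; now {36, 37, 40, 41, 43, 49}
insert 29 → {29, 36, 37, 40, 41, 43, 49}
insert 16 → {16, 29, 36, 37, 40, 41, 43, 49}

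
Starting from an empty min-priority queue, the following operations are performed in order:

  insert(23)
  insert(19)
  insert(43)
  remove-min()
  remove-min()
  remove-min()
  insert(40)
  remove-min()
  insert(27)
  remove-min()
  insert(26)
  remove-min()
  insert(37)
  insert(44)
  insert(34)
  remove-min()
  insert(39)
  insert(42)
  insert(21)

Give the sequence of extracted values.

[19, 23, 43, 40, 27, 26, 34]

insert 23 → {23}
insert 19 → {19, 23}
insert 43 → {19, 23, 43}
remove-min → 19; now {23, 43}
remove-min → 23; now {43}
remove-min → 43; now {}
insert 40 → {40}
remove-min → 40; now {}
insert 27 → {27}
remove-min → 27; now {}
insert 26 → {26}
remove-min → 26; now {}
insert 37 → {37}
insert 44 → {37, 44}
insert 34 → {34, 37, 44}
remove-min → 34; now {37, 44}
insert 39 → {37, 39, 44}
insert 42 → {37, 39, 42, 44}
insert 21 → {21, 37, 39, 42, 44}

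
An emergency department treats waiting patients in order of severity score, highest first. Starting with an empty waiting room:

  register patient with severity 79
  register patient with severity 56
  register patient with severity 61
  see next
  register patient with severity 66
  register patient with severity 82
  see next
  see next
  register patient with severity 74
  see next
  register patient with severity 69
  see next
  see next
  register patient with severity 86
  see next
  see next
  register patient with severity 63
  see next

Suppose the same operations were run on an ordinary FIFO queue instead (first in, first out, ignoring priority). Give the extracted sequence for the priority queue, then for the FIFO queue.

priority queue: [79, 82, 66, 74, 69, 61, 86, 56, 63]; FIFO queue: 79, 56, 61, 66, 82, 74, 69, 86, 63

insert 79 → {79}
insert 56 → {79, 56}
insert 61 → {79, 61, 56}
see next → 79; now {61, 56}
insert 66 → {66, 61, 56}
insert 82 → {82, 66, 61, 56}
see next → 82; now {66, 61, 56}
see next → 66; now {61, 56}
insert 74 → {74, 61, 56}
see next → 74; now {61, 56}
insert 69 → {69, 61, 56}
see next → 69; now {61, 56}
see next → 61; now {56}
insert 86 → {86, 56}
see next → 86; now {56}
see next → 56; now {}
insert 63 → {63}
see next → 63; now {}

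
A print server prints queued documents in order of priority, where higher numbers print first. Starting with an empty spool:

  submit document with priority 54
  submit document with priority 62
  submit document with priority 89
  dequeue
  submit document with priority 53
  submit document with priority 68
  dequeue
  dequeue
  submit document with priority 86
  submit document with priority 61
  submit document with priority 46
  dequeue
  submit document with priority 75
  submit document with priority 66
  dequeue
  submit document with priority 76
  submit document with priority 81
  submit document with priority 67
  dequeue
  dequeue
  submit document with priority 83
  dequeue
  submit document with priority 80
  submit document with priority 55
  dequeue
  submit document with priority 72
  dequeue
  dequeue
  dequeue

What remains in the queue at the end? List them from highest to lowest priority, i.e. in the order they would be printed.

insert 54 → {54}
insert 62 → {62, 54}
insert 89 → {89, 62, 54}
dequeue → 89; now {62, 54}
insert 53 → {62, 54, 53}
insert 68 → {68, 62, 54, 53}
dequeue → 68; now {62, 54, 53}
dequeue → 62; now {54, 53}
insert 86 → {86, 54, 53}
insert 61 → {86, 61, 54, 53}
insert 46 → {86, 61, 54, 53, 46}
dequeue → 86; now {61, 54, 53, 46}
insert 75 → {75, 61, 54, 53, 46}
insert 66 → {75, 66, 61, 54, 53, 46}
dequeue → 75; now {66, 61, 54, 53, 46}
insert 76 → {76, 66, 61, 54, 53, 46}
insert 81 → {81, 76, 66, 61, 54, 53, 46}
insert 67 → {81, 76, 67, 66, 61, 54, 53, 46}
dequeue → 81; now {76, 67, 66, 61, 54, 53, 46}
dequeue → 76; now {67, 66, 61, 54, 53, 46}
insert 83 → {83, 67, 66, 61, 54, 53, 46}
dequeue → 83; now {67, 66, 61, 54, 53, 46}
insert 80 → {80, 67, 66, 61, 54, 53, 46}
insert 55 → {80, 67, 66, 61, 55, 54, 53, 46}
dequeue → 80; now {67, 66, 61, 55, 54, 53, 46}
insert 72 → {72, 67, 66, 61, 55, 54, 53, 46}
dequeue → 72; now {67, 66, 61, 55, 54, 53, 46}
dequeue → 67; now {66, 61, 55, 54, 53, 46}
dequeue → 66; now {61, 55, 54, 53, 46}

61 → 55 → 54 → 53 → 46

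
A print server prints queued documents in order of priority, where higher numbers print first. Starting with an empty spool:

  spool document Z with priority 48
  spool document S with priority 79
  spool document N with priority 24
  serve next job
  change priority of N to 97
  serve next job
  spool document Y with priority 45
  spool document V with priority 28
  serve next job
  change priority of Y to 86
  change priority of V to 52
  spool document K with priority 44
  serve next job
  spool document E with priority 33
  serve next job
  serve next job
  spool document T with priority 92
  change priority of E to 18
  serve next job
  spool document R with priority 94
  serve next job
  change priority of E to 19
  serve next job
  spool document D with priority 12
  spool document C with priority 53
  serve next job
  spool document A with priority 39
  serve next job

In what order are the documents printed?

add Z (priority 48) → {Z:48}
add S (priority 79) → {S:79, Z:48}
add N (priority 24) → {S:79, Z:48, N:24}
serve next job → S; now {Z:48, N:24}
update N to priority 97 → {N:97, Z:48}
serve next job → N; now {Z:48}
add Y (priority 45) → {Z:48, Y:45}
add V (priority 28) → {Z:48, Y:45, V:28}
serve next job → Z; now {Y:45, V:28}
update Y to priority 86 → {Y:86, V:28}
update V to priority 52 → {Y:86, V:52}
add K (priority 44) → {Y:86, V:52, K:44}
serve next job → Y; now {V:52, K:44}
add E (priority 33) → {V:52, K:44, E:33}
serve next job → V; now {K:44, E:33}
serve next job → K; now {E:33}
add T (priority 92) → {T:92, E:33}
update E to priority 18 → {T:92, E:18}
serve next job → T; now {E:18}
add R (priority 94) → {R:94, E:18}
serve next job → R; now {E:18}
update E to priority 19 → {E:19}
serve next job → E; now {}
add D (priority 12) → {D:12}
add C (priority 53) → {C:53, D:12}
serve next job → C; now {D:12}
add A (priority 39) → {A:39, D:12}
serve next job → A; now {D:12}

S → N → Z → Y → V → K → T → R → E → C → A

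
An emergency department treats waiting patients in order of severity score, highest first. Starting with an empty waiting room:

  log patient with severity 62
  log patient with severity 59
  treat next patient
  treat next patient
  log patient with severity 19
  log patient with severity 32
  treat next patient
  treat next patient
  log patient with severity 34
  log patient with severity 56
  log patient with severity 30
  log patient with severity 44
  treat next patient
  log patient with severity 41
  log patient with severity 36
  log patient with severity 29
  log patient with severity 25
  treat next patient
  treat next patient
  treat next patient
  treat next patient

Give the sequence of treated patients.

62, 59, 32, 19, 56, 44, 41, 36, 34

insert 62 → {62}
insert 59 → {62, 59}
treat next patient → 62; now {59}
treat next patient → 59; now {}
insert 19 → {19}
insert 32 → {32, 19}
treat next patient → 32; now {19}
treat next patient → 19; now {}
insert 34 → {34}
insert 56 → {56, 34}
insert 30 → {56, 34, 30}
insert 44 → {56, 44, 34, 30}
treat next patient → 56; now {44, 34, 30}
insert 41 → {44, 41, 34, 30}
insert 36 → {44, 41, 36, 34, 30}
insert 29 → {44, 41, 36, 34, 30, 29}
insert 25 → {44, 41, 36, 34, 30, 29, 25}
treat next patient → 44; now {41, 36, 34, 30, 29, 25}
treat next patient → 41; now {36, 34, 30, 29, 25}
treat next patient → 36; now {34, 30, 29, 25}
treat next patient → 34; now {30, 29, 25}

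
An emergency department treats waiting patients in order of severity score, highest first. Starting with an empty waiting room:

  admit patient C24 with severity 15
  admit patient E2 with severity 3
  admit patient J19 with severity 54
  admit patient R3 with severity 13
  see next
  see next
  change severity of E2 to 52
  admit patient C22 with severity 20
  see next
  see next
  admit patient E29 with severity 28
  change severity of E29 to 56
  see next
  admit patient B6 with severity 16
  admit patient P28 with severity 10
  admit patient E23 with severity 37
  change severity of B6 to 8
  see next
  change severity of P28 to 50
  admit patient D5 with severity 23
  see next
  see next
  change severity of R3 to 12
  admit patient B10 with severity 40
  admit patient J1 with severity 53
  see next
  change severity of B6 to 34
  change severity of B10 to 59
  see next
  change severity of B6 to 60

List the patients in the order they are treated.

add C24 (severity 15) → {C24:15}
add E2 (severity 3) → {C24:15, E2:3}
add J19 (severity 54) → {J19:54, C24:15, E2:3}
add R3 (severity 13) → {J19:54, C24:15, R3:13, E2:3}
see next → J19; now {C24:15, R3:13, E2:3}
see next → C24; now {R3:13, E2:3}
update E2 to severity 52 → {E2:52, R3:13}
add C22 (severity 20) → {E2:52, C22:20, R3:13}
see next → E2; now {C22:20, R3:13}
see next → C22; now {R3:13}
add E29 (severity 28) → {E29:28, R3:13}
update E29 to severity 56 → {E29:56, R3:13}
see next → E29; now {R3:13}
add B6 (severity 16) → {B6:16, R3:13}
add P28 (severity 10) → {B6:16, R3:13, P28:10}
add E23 (severity 37) → {E23:37, B6:16, R3:13, P28:10}
update B6 to severity 8 → {E23:37, R3:13, P28:10, B6:8}
see next → E23; now {R3:13, P28:10, B6:8}
update P28 to severity 50 → {P28:50, R3:13, B6:8}
add D5 (severity 23) → {P28:50, D5:23, R3:13, B6:8}
see next → P28; now {D5:23, R3:13, B6:8}
see next → D5; now {R3:13, B6:8}
update R3 to severity 12 → {R3:12, B6:8}
add B10 (severity 40) → {B10:40, R3:12, B6:8}
add J1 (severity 53) → {J1:53, B10:40, R3:12, B6:8}
see next → J1; now {B10:40, R3:12, B6:8}
update B6 to severity 34 → {B10:40, B6:34, R3:12}
update B10 to severity 59 → {B10:59, B6:34, R3:12}
see next → B10; now {B6:34, R3:12}
update B6 to severity 60 → {B6:60, R3:12}

J19 → C24 → E2 → C22 → E29 → E23 → P28 → D5 → J1 → B10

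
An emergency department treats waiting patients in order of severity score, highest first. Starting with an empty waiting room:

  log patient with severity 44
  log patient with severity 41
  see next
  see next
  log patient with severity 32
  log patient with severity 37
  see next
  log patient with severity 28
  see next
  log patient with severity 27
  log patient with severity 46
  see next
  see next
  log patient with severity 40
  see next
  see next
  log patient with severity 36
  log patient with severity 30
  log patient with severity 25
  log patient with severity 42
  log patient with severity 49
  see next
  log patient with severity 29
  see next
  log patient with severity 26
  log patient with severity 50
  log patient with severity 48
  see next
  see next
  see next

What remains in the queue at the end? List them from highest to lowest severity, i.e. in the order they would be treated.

insert 44 → {44}
insert 41 → {44, 41}
see next → 44; now {41}
see next → 41; now {}
insert 32 → {32}
insert 37 → {37, 32}
see next → 37; now {32}
insert 28 → {32, 28}
see next → 32; now {28}
insert 27 → {28, 27}
insert 46 → {46, 28, 27}
see next → 46; now {28, 27}
see next → 28; now {27}
insert 40 → {40, 27}
see next → 40; now {27}
see next → 27; now {}
insert 36 → {36}
insert 30 → {36, 30}
insert 25 → {36, 30, 25}
insert 42 → {42, 36, 30, 25}
insert 49 → {49, 42, 36, 30, 25}
see next → 49; now {42, 36, 30, 25}
insert 29 → {42, 36, 30, 29, 25}
see next → 42; now {36, 30, 29, 25}
insert 26 → {36, 30, 29, 26, 25}
insert 50 → {50, 36, 30, 29, 26, 25}
insert 48 → {50, 48, 36, 30, 29, 26, 25}
see next → 50; now {48, 36, 30, 29, 26, 25}
see next → 48; now {36, 30, 29, 26, 25}
see next → 36; now {30, 29, 26, 25}

[30, 29, 26, 25]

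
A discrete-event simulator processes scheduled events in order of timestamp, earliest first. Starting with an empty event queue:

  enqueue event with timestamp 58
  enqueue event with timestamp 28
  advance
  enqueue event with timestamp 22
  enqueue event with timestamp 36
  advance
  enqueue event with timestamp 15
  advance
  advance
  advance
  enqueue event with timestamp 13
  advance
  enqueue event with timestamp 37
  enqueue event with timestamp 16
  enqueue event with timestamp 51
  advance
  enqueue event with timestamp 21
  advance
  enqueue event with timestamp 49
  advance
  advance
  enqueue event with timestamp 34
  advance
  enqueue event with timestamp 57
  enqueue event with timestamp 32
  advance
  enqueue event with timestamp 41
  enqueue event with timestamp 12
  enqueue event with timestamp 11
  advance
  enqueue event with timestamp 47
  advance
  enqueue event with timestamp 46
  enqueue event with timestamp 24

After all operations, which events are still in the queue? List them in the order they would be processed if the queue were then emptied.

[24, 41, 46, 47, 51, 57]

insert 58 → {58}
insert 28 → {28, 58}
advance → 28; now {58}
insert 22 → {22, 58}
insert 36 → {22, 36, 58}
advance → 22; now {36, 58}
insert 15 → {15, 36, 58}
advance → 15; now {36, 58}
advance → 36; now {58}
advance → 58; now {}
insert 13 → {13}
advance → 13; now {}
insert 37 → {37}
insert 16 → {16, 37}
insert 51 → {16, 37, 51}
advance → 16; now {37, 51}
insert 21 → {21, 37, 51}
advance → 21; now {37, 51}
insert 49 → {37, 49, 51}
advance → 37; now {49, 51}
advance → 49; now {51}
insert 34 → {34, 51}
advance → 34; now {51}
insert 57 → {51, 57}
insert 32 → {32, 51, 57}
advance → 32; now {51, 57}
insert 41 → {41, 51, 57}
insert 12 → {12, 41, 51, 57}
insert 11 → {11, 12, 41, 51, 57}
advance → 11; now {12, 41, 51, 57}
insert 47 → {12, 41, 47, 51, 57}
advance → 12; now {41, 47, 51, 57}
insert 46 → {41, 46, 47, 51, 57}
insert 24 → {24, 41, 46, 47, 51, 57}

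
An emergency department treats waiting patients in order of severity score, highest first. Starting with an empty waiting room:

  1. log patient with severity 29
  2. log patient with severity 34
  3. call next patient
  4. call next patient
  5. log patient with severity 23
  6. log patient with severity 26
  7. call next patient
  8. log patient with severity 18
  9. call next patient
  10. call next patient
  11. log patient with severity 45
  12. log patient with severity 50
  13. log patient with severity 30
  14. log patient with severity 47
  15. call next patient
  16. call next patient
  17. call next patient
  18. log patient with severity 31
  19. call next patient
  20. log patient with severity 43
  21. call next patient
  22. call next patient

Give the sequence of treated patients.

34, 29, 26, 23, 18, 50, 47, 45, 31, 43, 30

insert 29 → {29}
insert 34 → {34, 29}
call next patient → 34; now {29}
call next patient → 29; now {}
insert 23 → {23}
insert 26 → {26, 23}
call next patient → 26; now {23}
insert 18 → {23, 18}
call next patient → 23; now {18}
call next patient → 18; now {}
insert 45 → {45}
insert 50 → {50, 45}
insert 30 → {50, 45, 30}
insert 47 → {50, 47, 45, 30}
call next patient → 50; now {47, 45, 30}
call next patient → 47; now {45, 30}
call next patient → 45; now {30}
insert 31 → {31, 30}
call next patient → 31; now {30}
insert 43 → {43, 30}
call next patient → 43; now {30}
call next patient → 30; now {}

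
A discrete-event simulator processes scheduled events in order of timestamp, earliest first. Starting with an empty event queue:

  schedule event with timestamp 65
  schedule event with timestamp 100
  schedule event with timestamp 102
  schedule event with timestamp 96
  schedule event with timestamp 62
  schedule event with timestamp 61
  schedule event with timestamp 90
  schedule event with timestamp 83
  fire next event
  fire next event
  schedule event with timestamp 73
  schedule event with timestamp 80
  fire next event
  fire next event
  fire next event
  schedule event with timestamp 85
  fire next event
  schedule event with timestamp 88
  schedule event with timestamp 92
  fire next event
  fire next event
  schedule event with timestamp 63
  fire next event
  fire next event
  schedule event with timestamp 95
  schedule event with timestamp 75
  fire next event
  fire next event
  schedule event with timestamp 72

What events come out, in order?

61 → 62 → 65 → 73 → 80 → 83 → 85 → 88 → 63 → 90 → 75 → 92

insert 65 → {65}
insert 100 → {65, 100}
insert 102 → {65, 100, 102}
insert 96 → {65, 96, 100, 102}
insert 62 → {62, 65, 96, 100, 102}
insert 61 → {61, 62, 65, 96, 100, 102}
insert 90 → {61, 62, 65, 90, 96, 100, 102}
insert 83 → {61, 62, 65, 83, 90, 96, 100, 102}
fire next event → 61; now {62, 65, 83, 90, 96, 100, 102}
fire next event → 62; now {65, 83, 90, 96, 100, 102}
insert 73 → {65, 73, 83, 90, 96, 100, 102}
insert 80 → {65, 73, 80, 83, 90, 96, 100, 102}
fire next event → 65; now {73, 80, 83, 90, 96, 100, 102}
fire next event → 73; now {80, 83, 90, 96, 100, 102}
fire next event → 80; now {83, 90, 96, 100, 102}
insert 85 → {83, 85, 90, 96, 100, 102}
fire next event → 83; now {85, 90, 96, 100, 102}
insert 88 → {85, 88, 90, 96, 100, 102}
insert 92 → {85, 88, 90, 92, 96, 100, 102}
fire next event → 85; now {88, 90, 92, 96, 100, 102}
fire next event → 88; now {90, 92, 96, 100, 102}
insert 63 → {63, 90, 92, 96, 100, 102}
fire next event → 63; now {90, 92, 96, 100, 102}
fire next event → 90; now {92, 96, 100, 102}
insert 95 → {92, 95, 96, 100, 102}
insert 75 → {75, 92, 95, 96, 100, 102}
fire next event → 75; now {92, 95, 96, 100, 102}
fire next event → 92; now {95, 96, 100, 102}
insert 72 → {72, 95, 96, 100, 102}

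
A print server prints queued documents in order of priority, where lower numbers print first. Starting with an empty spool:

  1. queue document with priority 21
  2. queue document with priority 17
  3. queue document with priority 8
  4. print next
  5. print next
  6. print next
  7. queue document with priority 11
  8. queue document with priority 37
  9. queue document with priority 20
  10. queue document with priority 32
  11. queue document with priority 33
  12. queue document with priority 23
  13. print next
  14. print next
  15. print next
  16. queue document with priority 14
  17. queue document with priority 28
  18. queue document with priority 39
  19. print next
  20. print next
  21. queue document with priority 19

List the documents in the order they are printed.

8 → 17 → 21 → 11 → 20 → 23 → 14 → 28

insert 21 → {21}
insert 17 → {17, 21}
insert 8 → {8, 17, 21}
print next → 8; now {17, 21}
print next → 17; now {21}
print next → 21; now {}
insert 11 → {11}
insert 37 → {11, 37}
insert 20 → {11, 20, 37}
insert 32 → {11, 20, 32, 37}
insert 33 → {11, 20, 32, 33, 37}
insert 23 → {11, 20, 23, 32, 33, 37}
print next → 11; now {20, 23, 32, 33, 37}
print next → 20; now {23, 32, 33, 37}
print next → 23; now {32, 33, 37}
insert 14 → {14, 32, 33, 37}
insert 28 → {14, 28, 32, 33, 37}
insert 39 → {14, 28, 32, 33, 37, 39}
print next → 14; now {28, 32, 33, 37, 39}
print next → 28; now {32, 33, 37, 39}
insert 19 → {19, 32, 33, 37, 39}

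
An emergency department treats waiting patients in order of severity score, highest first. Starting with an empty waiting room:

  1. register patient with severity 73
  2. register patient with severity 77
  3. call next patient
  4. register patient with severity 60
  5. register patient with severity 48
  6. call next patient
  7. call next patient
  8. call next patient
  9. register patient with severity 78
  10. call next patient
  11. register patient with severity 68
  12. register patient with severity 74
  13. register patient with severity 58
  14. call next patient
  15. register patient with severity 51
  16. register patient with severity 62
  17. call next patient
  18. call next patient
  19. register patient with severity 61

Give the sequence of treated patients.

[77, 73, 60, 48, 78, 74, 68, 62]

insert 73 → {73}
insert 77 → {77, 73}
call next patient → 77; now {73}
insert 60 → {73, 60}
insert 48 → {73, 60, 48}
call next patient → 73; now {60, 48}
call next patient → 60; now {48}
call next patient → 48; now {}
insert 78 → {78}
call next patient → 78; now {}
insert 68 → {68}
insert 74 → {74, 68}
insert 58 → {74, 68, 58}
call next patient → 74; now {68, 58}
insert 51 → {68, 58, 51}
insert 62 → {68, 62, 58, 51}
call next patient → 68; now {62, 58, 51}
call next patient → 62; now {58, 51}
insert 61 → {61, 58, 51}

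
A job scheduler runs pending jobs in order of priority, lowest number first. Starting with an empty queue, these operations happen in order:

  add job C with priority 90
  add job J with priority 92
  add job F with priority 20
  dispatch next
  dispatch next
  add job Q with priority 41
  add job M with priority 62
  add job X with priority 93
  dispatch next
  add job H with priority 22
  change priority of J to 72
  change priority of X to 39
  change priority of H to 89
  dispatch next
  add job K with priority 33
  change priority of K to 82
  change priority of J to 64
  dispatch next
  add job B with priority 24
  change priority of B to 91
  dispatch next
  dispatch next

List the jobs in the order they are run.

add C (priority 90) → {C:90}
add J (priority 92) → {C:90, J:92}
add F (priority 20) → {F:20, C:90, J:92}
dispatch next → F; now {C:90, J:92}
dispatch next → C; now {J:92}
add Q (priority 41) → {Q:41, J:92}
add M (priority 62) → {Q:41, M:62, J:92}
add X (priority 93) → {Q:41, M:62, J:92, X:93}
dispatch next → Q; now {M:62, J:92, X:93}
add H (priority 22) → {H:22, M:62, J:92, X:93}
update J to priority 72 → {H:22, M:62, J:72, X:93}
update X to priority 39 → {H:22, X:39, M:62, J:72}
update H to priority 89 → {X:39, M:62, J:72, H:89}
dispatch next → X; now {M:62, J:72, H:89}
add K (priority 33) → {K:33, M:62, J:72, H:89}
update K to priority 82 → {M:62, J:72, K:82, H:89}
update J to priority 64 → {M:62, J:64, K:82, H:89}
dispatch next → M; now {J:64, K:82, H:89}
add B (priority 24) → {B:24, J:64, K:82, H:89}
update B to priority 91 → {J:64, K:82, H:89, B:91}
dispatch next → J; now {K:82, H:89, B:91}
dispatch next → K; now {H:89, B:91}

[F, C, Q, X, M, J, K]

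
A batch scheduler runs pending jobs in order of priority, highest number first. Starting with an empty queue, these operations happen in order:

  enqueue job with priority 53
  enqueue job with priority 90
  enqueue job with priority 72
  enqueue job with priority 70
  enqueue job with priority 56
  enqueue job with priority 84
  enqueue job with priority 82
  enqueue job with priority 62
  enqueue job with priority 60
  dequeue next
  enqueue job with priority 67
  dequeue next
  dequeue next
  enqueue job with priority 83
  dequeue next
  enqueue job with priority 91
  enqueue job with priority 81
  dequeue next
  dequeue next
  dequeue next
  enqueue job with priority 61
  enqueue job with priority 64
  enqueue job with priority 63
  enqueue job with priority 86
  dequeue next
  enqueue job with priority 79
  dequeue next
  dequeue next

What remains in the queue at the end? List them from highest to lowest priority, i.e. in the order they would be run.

67 → 64 → 63 → 62 → 61 → 60 → 56 → 53

insert 53 → {53}
insert 90 → {90, 53}
insert 72 → {90, 72, 53}
insert 70 → {90, 72, 70, 53}
insert 56 → {90, 72, 70, 56, 53}
insert 84 → {90, 84, 72, 70, 56, 53}
insert 82 → {90, 84, 82, 72, 70, 56, 53}
insert 62 → {90, 84, 82, 72, 70, 62, 56, 53}
insert 60 → {90, 84, 82, 72, 70, 62, 60, 56, 53}
dequeue next → 90; now {84, 82, 72, 70, 62, 60, 56, 53}
insert 67 → {84, 82, 72, 70, 67, 62, 60, 56, 53}
dequeue next → 84; now {82, 72, 70, 67, 62, 60, 56, 53}
dequeue next → 82; now {72, 70, 67, 62, 60, 56, 53}
insert 83 → {83, 72, 70, 67, 62, 60, 56, 53}
dequeue next → 83; now {72, 70, 67, 62, 60, 56, 53}
insert 91 → {91, 72, 70, 67, 62, 60, 56, 53}
insert 81 → {91, 81, 72, 70, 67, 62, 60, 56, 53}
dequeue next → 91; now {81, 72, 70, 67, 62, 60, 56, 53}
dequeue next → 81; now {72, 70, 67, 62, 60, 56, 53}
dequeue next → 72; now {70, 67, 62, 60, 56, 53}
insert 61 → {70, 67, 62, 61, 60, 56, 53}
insert 64 → {70, 67, 64, 62, 61, 60, 56, 53}
insert 63 → {70, 67, 64, 63, 62, 61, 60, 56, 53}
insert 86 → {86, 70, 67, 64, 63, 62, 61, 60, 56, 53}
dequeue next → 86; now {70, 67, 64, 63, 62, 61, 60, 56, 53}
insert 79 → {79, 70, 67, 64, 63, 62, 61, 60, 56, 53}
dequeue next → 79; now {70, 67, 64, 63, 62, 61, 60, 56, 53}
dequeue next → 70; now {67, 64, 63, 62, 61, 60, 56, 53}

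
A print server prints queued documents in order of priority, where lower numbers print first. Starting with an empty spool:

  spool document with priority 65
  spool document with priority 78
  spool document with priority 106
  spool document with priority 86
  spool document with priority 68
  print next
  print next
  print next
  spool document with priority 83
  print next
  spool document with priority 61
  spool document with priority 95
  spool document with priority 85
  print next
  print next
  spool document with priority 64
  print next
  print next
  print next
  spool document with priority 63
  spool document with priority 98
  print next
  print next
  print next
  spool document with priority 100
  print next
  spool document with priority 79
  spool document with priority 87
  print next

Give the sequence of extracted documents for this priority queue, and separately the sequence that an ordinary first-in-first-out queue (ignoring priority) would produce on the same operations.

insert 65 → {65}
insert 78 → {65, 78}
insert 106 → {65, 78, 106}
insert 86 → {65, 78, 86, 106}
insert 68 → {65, 68, 78, 86, 106}
print next → 65; now {68, 78, 86, 106}
print next → 68; now {78, 86, 106}
print next → 78; now {86, 106}
insert 83 → {83, 86, 106}
print next → 83; now {86, 106}
insert 61 → {61, 86, 106}
insert 95 → {61, 86, 95, 106}
insert 85 → {61, 85, 86, 95, 106}
print next → 61; now {85, 86, 95, 106}
print next → 85; now {86, 95, 106}
insert 64 → {64, 86, 95, 106}
print next → 64; now {86, 95, 106}
print next → 86; now {95, 106}
print next → 95; now {106}
insert 63 → {63, 106}
insert 98 → {63, 98, 106}
print next → 63; now {98, 106}
print next → 98; now {106}
print next → 106; now {}
insert 100 → {100}
print next → 100; now {}
insert 79 → {79}
insert 87 → {79, 87}
print next → 79; now {87}

priority queue: [65, 68, 78, 83, 61, 85, 64, 86, 95, 63, 98, 106, 100, 79]; FIFO queue: 65, 78, 106, 86, 68, 83, 61, 95, 85, 64, 63, 98, 100, 79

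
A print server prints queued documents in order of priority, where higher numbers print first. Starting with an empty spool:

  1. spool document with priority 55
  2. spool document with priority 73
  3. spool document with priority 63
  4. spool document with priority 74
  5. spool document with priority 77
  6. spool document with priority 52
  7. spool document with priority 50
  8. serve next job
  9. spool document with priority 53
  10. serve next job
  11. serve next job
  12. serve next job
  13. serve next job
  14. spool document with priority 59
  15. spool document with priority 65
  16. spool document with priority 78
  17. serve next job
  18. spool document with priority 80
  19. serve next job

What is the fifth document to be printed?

insert 55 → {55}
insert 73 → {73, 55}
insert 63 → {73, 63, 55}
insert 74 → {74, 73, 63, 55}
insert 77 → {77, 74, 73, 63, 55}
insert 52 → {77, 74, 73, 63, 55, 52}
insert 50 → {77, 74, 73, 63, 55, 52, 50}
serve next job → 77; now {74, 73, 63, 55, 52, 50}
insert 53 → {74, 73, 63, 55, 53, 52, 50}
serve next job → 74; now {73, 63, 55, 53, 52, 50}
serve next job → 73; now {63, 55, 53, 52, 50}
serve next job → 63; now {55, 53, 52, 50}
serve next job → 55; now {53, 52, 50}
insert 59 → {59, 53, 52, 50}
insert 65 → {65, 59, 53, 52, 50}
insert 78 → {78, 65, 59, 53, 52, 50}
serve next job → 78; now {65, 59, 53, 52, 50}
insert 80 → {80, 65, 59, 53, 52, 50}
serve next job → 80; now {65, 59, 53, 52, 50}

55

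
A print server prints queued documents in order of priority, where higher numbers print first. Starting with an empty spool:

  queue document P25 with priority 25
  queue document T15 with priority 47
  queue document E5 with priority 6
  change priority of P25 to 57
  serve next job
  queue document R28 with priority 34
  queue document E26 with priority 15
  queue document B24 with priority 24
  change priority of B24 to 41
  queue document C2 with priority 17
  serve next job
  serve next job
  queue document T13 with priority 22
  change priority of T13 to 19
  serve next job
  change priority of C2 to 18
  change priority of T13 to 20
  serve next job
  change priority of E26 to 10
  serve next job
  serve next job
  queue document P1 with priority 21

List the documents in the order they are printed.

add P25 (priority 25) → {P25:25}
add T15 (priority 47) → {T15:47, P25:25}
add E5 (priority 6) → {T15:47, P25:25, E5:6}
update P25 to priority 57 → {P25:57, T15:47, E5:6}
serve next job → P25; now {T15:47, E5:6}
add R28 (priority 34) → {T15:47, R28:34, E5:6}
add E26 (priority 15) → {T15:47, R28:34, E26:15, E5:6}
add B24 (priority 24) → {T15:47, R28:34, B24:24, E26:15, E5:6}
update B24 to priority 41 → {T15:47, B24:41, R28:34, E26:15, E5:6}
add C2 (priority 17) → {T15:47, B24:41, R28:34, C2:17, E26:15, E5:6}
serve next job → T15; now {B24:41, R28:34, C2:17, E26:15, E5:6}
serve next job → B24; now {R28:34, C2:17, E26:15, E5:6}
add T13 (priority 22) → {R28:34, T13:22, C2:17, E26:15, E5:6}
update T13 to priority 19 → {R28:34, T13:19, C2:17, E26:15, E5:6}
serve next job → R28; now {T13:19, C2:17, E26:15, E5:6}
update C2 to priority 18 → {T13:19, C2:18, E26:15, E5:6}
update T13 to priority 20 → {T13:20, C2:18, E26:15, E5:6}
serve next job → T13; now {C2:18, E26:15, E5:6}
update E26 to priority 10 → {C2:18, E26:10, E5:6}
serve next job → C2; now {E26:10, E5:6}
serve next job → E26; now {E5:6}
add P1 (priority 21) → {P1:21, E5:6}

[P25, T15, B24, R28, T13, C2, E26]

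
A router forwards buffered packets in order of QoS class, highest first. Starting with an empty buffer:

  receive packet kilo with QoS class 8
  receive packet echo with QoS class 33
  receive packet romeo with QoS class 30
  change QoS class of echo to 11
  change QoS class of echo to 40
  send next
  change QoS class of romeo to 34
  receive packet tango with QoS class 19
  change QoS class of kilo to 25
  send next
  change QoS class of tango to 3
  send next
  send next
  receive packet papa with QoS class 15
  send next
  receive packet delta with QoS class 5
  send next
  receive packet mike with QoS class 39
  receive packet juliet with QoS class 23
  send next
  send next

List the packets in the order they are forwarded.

[echo, romeo, kilo, tango, papa, delta, mike, juliet]

add kilo (QoS class 8) → {kilo:8}
add echo (QoS class 33) → {echo:33, kilo:8}
add romeo (QoS class 30) → {echo:33, romeo:30, kilo:8}
update echo to QoS class 11 → {romeo:30, echo:11, kilo:8}
update echo to QoS class 40 → {echo:40, romeo:30, kilo:8}
send next → echo; now {romeo:30, kilo:8}
update romeo to QoS class 34 → {romeo:34, kilo:8}
add tango (QoS class 19) → {romeo:34, tango:19, kilo:8}
update kilo to QoS class 25 → {romeo:34, kilo:25, tango:19}
send next → romeo; now {kilo:25, tango:19}
update tango to QoS class 3 → {kilo:25, tango:3}
send next → kilo; now {tango:3}
send next → tango; now {}
add papa (QoS class 15) → {papa:15}
send next → papa; now {}
add delta (QoS class 5) → {delta:5}
send next → delta; now {}
add mike (QoS class 39) → {mike:39}
add juliet (QoS class 23) → {mike:39, juliet:23}
send next → mike; now {juliet:23}
send next → juliet; now {}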